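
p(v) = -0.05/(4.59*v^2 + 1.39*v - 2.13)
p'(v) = -0.05*(-9.18*v - 1.39)/(4.59*v^2 + 1.39*v - 2.13)^2 = (0.459*v + 0.0695)/(4.59*v^2 + 1.39*v - 2.13)^2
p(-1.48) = -0.01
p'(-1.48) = -0.02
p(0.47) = 0.11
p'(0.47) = 1.33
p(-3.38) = -0.00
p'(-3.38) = -0.00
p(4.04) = -0.00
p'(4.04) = 0.00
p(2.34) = -0.00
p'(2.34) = 0.00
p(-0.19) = 0.02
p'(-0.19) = -0.00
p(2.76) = -0.00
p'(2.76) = 0.00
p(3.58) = -0.00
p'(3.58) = 0.00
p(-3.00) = -0.00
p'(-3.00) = -0.00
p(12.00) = -0.00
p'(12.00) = 0.00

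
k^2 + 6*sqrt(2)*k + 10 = (k + sqrt(2))*(k + 5*sqrt(2))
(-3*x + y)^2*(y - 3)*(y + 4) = 9*x^2*y^2 + 9*x^2*y - 108*x^2 - 6*x*y^3 - 6*x*y^2 + 72*x*y + y^4 + y^3 - 12*y^2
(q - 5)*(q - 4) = q^2 - 9*q + 20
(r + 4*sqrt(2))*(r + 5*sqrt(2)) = r^2 + 9*sqrt(2)*r + 40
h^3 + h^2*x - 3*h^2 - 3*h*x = h*(h - 3)*(h + x)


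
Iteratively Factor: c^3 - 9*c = (c + 3)*(c^2 - 3*c) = (c - 3)*(c + 3)*(c)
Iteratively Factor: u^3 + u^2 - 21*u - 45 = (u - 5)*(u^2 + 6*u + 9) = (u - 5)*(u + 3)*(u + 3)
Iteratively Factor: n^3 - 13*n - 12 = (n - 4)*(n^2 + 4*n + 3) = (n - 4)*(n + 1)*(n + 3)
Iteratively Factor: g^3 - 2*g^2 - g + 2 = (g - 2)*(g^2 - 1) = (g - 2)*(g + 1)*(g - 1)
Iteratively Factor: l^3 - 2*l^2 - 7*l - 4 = (l - 4)*(l^2 + 2*l + 1) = (l - 4)*(l + 1)*(l + 1)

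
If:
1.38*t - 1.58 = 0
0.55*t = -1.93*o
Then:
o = -0.33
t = 1.14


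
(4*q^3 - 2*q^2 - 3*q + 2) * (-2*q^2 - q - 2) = -8*q^5 + 3*q^2 + 4*q - 4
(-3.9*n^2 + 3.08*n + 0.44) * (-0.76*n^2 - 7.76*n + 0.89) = 2.964*n^4 + 27.9232*n^3 - 27.7062*n^2 - 0.6732*n + 0.3916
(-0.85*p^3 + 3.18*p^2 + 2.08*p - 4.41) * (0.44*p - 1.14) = -0.374*p^4 + 2.3682*p^3 - 2.71*p^2 - 4.3116*p + 5.0274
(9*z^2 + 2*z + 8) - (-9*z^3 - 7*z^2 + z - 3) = 9*z^3 + 16*z^2 + z + 11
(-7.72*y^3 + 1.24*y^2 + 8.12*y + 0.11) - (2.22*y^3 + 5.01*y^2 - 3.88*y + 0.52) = -9.94*y^3 - 3.77*y^2 + 12.0*y - 0.41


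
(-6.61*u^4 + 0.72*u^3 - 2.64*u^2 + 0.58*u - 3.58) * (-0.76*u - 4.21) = 5.0236*u^5 + 27.2809*u^4 - 1.0248*u^3 + 10.6736*u^2 + 0.279*u + 15.0718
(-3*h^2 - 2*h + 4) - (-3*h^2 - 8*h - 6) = 6*h + 10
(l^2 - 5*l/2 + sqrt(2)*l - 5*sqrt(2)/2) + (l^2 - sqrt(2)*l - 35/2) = 2*l^2 - 5*l/2 - 35/2 - 5*sqrt(2)/2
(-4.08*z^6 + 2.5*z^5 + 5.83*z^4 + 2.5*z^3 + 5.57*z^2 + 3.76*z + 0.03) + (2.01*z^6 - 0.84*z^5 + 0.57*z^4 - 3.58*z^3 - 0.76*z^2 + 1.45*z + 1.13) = -2.07*z^6 + 1.66*z^5 + 6.4*z^4 - 1.08*z^3 + 4.81*z^2 + 5.21*z + 1.16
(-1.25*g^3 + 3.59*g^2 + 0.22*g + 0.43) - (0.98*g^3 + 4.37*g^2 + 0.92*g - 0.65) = -2.23*g^3 - 0.78*g^2 - 0.7*g + 1.08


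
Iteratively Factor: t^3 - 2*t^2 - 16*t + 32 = (t + 4)*(t^2 - 6*t + 8) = (t - 2)*(t + 4)*(t - 4)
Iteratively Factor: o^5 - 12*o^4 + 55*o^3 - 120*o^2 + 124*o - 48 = (o - 2)*(o^4 - 10*o^3 + 35*o^2 - 50*o + 24) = (o - 2)*(o - 1)*(o^3 - 9*o^2 + 26*o - 24) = (o - 2)^2*(o - 1)*(o^2 - 7*o + 12) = (o - 3)*(o - 2)^2*(o - 1)*(o - 4)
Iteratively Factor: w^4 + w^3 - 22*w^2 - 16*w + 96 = (w + 4)*(w^3 - 3*w^2 - 10*w + 24) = (w + 3)*(w + 4)*(w^2 - 6*w + 8) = (w - 2)*(w + 3)*(w + 4)*(w - 4)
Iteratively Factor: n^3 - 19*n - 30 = (n + 2)*(n^2 - 2*n - 15) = (n + 2)*(n + 3)*(n - 5)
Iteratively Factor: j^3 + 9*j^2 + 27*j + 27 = (j + 3)*(j^2 + 6*j + 9) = (j + 3)^2*(j + 3)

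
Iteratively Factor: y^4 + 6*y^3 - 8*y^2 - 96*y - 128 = (y + 2)*(y^3 + 4*y^2 - 16*y - 64) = (y + 2)*(y + 4)*(y^2 - 16) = (y - 4)*(y + 2)*(y + 4)*(y + 4)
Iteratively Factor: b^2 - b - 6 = (b - 3)*(b + 2)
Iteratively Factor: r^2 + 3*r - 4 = (r + 4)*(r - 1)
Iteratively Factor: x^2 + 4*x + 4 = (x + 2)*(x + 2)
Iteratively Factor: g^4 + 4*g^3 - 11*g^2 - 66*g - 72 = (g + 3)*(g^3 + g^2 - 14*g - 24) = (g + 2)*(g + 3)*(g^2 - g - 12) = (g + 2)*(g + 3)^2*(g - 4)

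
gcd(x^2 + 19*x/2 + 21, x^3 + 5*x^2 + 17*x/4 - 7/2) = x + 7/2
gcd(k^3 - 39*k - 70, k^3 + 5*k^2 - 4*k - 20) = k^2 + 7*k + 10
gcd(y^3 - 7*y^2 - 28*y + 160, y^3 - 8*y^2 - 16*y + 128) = y^2 - 12*y + 32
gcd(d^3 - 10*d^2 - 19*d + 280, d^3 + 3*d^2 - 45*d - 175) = d^2 - 2*d - 35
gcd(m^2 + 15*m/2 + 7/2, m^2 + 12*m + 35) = m + 7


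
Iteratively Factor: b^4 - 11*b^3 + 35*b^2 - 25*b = (b - 5)*(b^3 - 6*b^2 + 5*b) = (b - 5)^2*(b^2 - b) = (b - 5)^2*(b - 1)*(b)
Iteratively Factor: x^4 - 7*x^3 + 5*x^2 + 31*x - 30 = (x - 5)*(x^3 - 2*x^2 - 5*x + 6) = (x - 5)*(x + 2)*(x^2 - 4*x + 3) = (x - 5)*(x - 1)*(x + 2)*(x - 3)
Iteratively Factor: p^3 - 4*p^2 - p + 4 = (p - 4)*(p^2 - 1) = (p - 4)*(p + 1)*(p - 1)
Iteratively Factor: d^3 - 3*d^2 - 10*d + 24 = (d - 4)*(d^2 + d - 6) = (d - 4)*(d - 2)*(d + 3)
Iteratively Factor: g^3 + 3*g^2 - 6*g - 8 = (g - 2)*(g^2 + 5*g + 4) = (g - 2)*(g + 1)*(g + 4)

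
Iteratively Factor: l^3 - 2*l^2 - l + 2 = (l - 1)*(l^2 - l - 2) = (l - 1)*(l + 1)*(l - 2)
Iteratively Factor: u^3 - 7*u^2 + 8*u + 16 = (u - 4)*(u^2 - 3*u - 4) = (u - 4)*(u + 1)*(u - 4)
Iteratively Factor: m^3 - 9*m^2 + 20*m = (m - 4)*(m^2 - 5*m) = (m - 5)*(m - 4)*(m)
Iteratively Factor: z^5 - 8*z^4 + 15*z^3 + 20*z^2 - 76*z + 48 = (z - 2)*(z^4 - 6*z^3 + 3*z^2 + 26*z - 24) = (z - 2)*(z + 2)*(z^3 - 8*z^2 + 19*z - 12) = (z - 4)*(z - 2)*(z + 2)*(z^2 - 4*z + 3) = (z - 4)*(z - 3)*(z - 2)*(z + 2)*(z - 1)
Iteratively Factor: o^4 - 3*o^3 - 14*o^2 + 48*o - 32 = (o - 1)*(o^3 - 2*o^2 - 16*o + 32) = (o - 4)*(o - 1)*(o^2 + 2*o - 8) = (o - 4)*(o - 2)*(o - 1)*(o + 4)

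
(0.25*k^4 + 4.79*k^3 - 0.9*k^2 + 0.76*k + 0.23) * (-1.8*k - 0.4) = -0.45*k^5 - 8.722*k^4 - 0.296*k^3 - 1.008*k^2 - 0.718*k - 0.092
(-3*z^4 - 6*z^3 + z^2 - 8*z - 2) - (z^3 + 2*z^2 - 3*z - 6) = -3*z^4 - 7*z^3 - z^2 - 5*z + 4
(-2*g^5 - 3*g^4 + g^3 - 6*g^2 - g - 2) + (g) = -2*g^5 - 3*g^4 + g^3 - 6*g^2 - 2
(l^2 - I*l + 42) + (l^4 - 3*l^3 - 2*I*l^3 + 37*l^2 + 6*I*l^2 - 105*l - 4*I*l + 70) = l^4 - 3*l^3 - 2*I*l^3 + 38*l^2 + 6*I*l^2 - 105*l - 5*I*l + 112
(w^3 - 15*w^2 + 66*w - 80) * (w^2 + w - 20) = w^5 - 14*w^4 + 31*w^3 + 286*w^2 - 1400*w + 1600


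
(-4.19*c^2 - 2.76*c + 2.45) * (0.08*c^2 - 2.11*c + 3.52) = -0.3352*c^4 + 8.6201*c^3 - 8.7292*c^2 - 14.8847*c + 8.624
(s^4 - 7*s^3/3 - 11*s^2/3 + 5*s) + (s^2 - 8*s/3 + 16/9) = s^4 - 7*s^3/3 - 8*s^2/3 + 7*s/3 + 16/9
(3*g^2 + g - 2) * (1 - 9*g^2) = -27*g^4 - 9*g^3 + 21*g^2 + g - 2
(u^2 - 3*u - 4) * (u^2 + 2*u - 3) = u^4 - u^3 - 13*u^2 + u + 12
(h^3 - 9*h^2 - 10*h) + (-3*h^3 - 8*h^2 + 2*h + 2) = -2*h^3 - 17*h^2 - 8*h + 2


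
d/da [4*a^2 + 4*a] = 8*a + 4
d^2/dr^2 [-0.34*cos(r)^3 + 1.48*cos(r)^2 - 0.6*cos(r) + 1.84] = 0.855*cos(r) - 2.96*cos(2*r) + 0.765*cos(3*r)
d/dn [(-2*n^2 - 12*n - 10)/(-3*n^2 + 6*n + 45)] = 16*(-n^2 - 5*n - 10)/(3*(n^4 - 4*n^3 - 26*n^2 + 60*n + 225))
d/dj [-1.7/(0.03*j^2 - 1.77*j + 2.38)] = (0.102*j - 3.009)/(0.03*j^2 - 1.77*j + 2.38)^2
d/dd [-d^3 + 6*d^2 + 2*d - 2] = -3*d^2 + 12*d + 2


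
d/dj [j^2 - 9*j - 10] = 2*j - 9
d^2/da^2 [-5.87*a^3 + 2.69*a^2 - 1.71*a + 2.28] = 5.38 - 35.22*a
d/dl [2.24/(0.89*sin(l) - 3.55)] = -1.9936*cos(l)/(0.89*sin(l) - 3.55)^2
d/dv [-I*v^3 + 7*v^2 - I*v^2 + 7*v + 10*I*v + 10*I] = -3*I*v^2 + 2*v*(7 - I) + 7 + 10*I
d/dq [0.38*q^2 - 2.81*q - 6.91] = 0.76*q - 2.81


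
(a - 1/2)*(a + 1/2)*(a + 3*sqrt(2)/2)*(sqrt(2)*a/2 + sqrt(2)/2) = sqrt(2)*a^4/2 + sqrt(2)*a^3/2 + 3*a^3/2 - sqrt(2)*a^2/8 + 3*a^2/2 - 3*a/8 - sqrt(2)*a/8 - 3/8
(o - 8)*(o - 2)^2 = o^3 - 12*o^2 + 36*o - 32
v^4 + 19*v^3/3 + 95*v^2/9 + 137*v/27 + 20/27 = (v + 1/3)^2*(v + 5/3)*(v + 4)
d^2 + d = d*(d + 1)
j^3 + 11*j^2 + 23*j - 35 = (j - 1)*(j + 5)*(j + 7)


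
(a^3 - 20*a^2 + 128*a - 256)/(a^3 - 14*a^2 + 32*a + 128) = (a - 4)/(a + 2)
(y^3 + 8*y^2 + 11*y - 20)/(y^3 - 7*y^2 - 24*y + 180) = (y^2 + 3*y - 4)/(y^2 - 12*y + 36)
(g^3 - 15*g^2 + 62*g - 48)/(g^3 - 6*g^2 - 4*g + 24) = (g^2 - 9*g + 8)/(g^2 - 4)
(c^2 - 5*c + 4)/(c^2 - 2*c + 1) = (c - 4)/(c - 1)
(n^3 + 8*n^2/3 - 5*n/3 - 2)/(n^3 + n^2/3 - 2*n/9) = 3*(n^2 + 2*n - 3)/(n*(3*n - 1))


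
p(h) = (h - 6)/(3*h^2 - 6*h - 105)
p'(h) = (6 - 6*h)*(h - 6)/(3*h^2 - 6*h - 105)^2 + 1/(3*h^2 - 6*h - 105)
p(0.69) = 0.05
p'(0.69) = -0.01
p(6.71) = -0.07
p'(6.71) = -0.33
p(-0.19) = 0.06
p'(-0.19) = -0.01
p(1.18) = 0.04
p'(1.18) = -0.01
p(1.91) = 0.04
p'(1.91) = -0.01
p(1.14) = 0.05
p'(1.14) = -0.01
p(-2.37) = 0.11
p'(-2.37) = -0.04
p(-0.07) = 0.06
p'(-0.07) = -0.01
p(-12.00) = -0.05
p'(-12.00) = -0.00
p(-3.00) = 0.15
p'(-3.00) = -0.08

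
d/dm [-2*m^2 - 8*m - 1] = -4*m - 8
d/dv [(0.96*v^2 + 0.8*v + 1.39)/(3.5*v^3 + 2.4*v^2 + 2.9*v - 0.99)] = (-3.36*v^4 - 5.6*v^3 - 13.731*v^2 - 8.5728*v - 4.823)/(12.25*v^6 + 16.8*v^5 + 26.06*v^4 + 6.99*v^3 + 3.658*v^2 - 5.742*v + 0.9801)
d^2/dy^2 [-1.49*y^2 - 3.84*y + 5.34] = -2.98000000000000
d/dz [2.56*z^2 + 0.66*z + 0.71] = 5.12*z + 0.66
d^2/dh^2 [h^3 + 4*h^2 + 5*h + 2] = 6*h + 8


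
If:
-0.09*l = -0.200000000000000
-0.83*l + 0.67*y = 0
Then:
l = 2.22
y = 2.75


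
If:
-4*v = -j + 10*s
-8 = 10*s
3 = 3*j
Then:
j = 1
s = -4/5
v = 9/4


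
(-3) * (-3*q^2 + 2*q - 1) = 9*q^2 - 6*q + 3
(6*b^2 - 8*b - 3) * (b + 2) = 6*b^3 + 4*b^2 - 19*b - 6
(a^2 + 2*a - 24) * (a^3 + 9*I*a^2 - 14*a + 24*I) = a^5 + 2*a^4 + 9*I*a^4 - 38*a^3 + 18*I*a^3 - 28*a^2 - 192*I*a^2 + 336*a + 48*I*a - 576*I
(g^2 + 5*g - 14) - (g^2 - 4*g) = 9*g - 14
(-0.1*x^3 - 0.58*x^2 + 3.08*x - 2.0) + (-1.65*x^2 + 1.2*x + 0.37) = -0.1*x^3 - 2.23*x^2 + 4.28*x - 1.63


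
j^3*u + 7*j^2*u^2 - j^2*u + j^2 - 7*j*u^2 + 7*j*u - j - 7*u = (j - 1)*(j + 7*u)*(j*u + 1)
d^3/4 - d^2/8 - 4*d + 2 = (d/4 + 1)*(d - 4)*(d - 1/2)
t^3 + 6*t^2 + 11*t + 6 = (t + 1)*(t + 2)*(t + 3)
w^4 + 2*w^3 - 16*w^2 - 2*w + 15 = (w - 3)*(w - 1)*(w + 1)*(w + 5)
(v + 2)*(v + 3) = v^2 + 5*v + 6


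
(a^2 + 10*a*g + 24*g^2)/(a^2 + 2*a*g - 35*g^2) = (a^2 + 10*a*g + 24*g^2)/(a^2 + 2*a*g - 35*g^2)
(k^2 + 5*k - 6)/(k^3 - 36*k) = (k - 1)/(k*(k - 6))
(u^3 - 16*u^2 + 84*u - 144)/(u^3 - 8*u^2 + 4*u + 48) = (u - 6)/(u + 2)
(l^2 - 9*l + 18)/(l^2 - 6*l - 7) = (-l^2 + 9*l - 18)/(-l^2 + 6*l + 7)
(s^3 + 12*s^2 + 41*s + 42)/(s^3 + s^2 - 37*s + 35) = (s^2 + 5*s + 6)/(s^2 - 6*s + 5)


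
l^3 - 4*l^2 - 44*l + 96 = (l - 8)*(l - 2)*(l + 6)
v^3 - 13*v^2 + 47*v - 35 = (v - 7)*(v - 5)*(v - 1)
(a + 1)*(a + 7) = a^2 + 8*a + 7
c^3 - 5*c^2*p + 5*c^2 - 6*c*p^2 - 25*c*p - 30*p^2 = (c + 5)*(c - 6*p)*(c + p)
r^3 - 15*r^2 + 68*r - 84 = (r - 7)*(r - 6)*(r - 2)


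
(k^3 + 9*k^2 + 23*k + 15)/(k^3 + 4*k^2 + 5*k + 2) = (k^2 + 8*k + 15)/(k^2 + 3*k + 2)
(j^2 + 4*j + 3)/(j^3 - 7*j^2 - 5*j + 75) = (j + 1)/(j^2 - 10*j + 25)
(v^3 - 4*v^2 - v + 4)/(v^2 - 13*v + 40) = (v^3 - 4*v^2 - v + 4)/(v^2 - 13*v + 40)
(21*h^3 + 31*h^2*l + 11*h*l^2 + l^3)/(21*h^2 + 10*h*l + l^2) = h + l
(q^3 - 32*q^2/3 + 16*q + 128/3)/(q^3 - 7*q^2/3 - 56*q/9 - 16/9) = 3*(q - 8)/(3*q + 1)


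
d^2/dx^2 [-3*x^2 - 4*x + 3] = -6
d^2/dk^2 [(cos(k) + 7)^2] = -14*cos(k) - 2*cos(2*k)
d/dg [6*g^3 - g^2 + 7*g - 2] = 18*g^2 - 2*g + 7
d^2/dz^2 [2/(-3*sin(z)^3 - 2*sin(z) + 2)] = 2*(81*sin(z)^6 - 96*sin(z)^4 + 54*sin(z)^3 - 32*sin(z)^2 - 32*sin(z) - 8)/(3*sin(z)^3 + 2*sin(z) - 2)^3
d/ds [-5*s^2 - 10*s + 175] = -10*s - 10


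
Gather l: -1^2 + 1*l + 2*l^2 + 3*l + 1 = 2*l^2 + 4*l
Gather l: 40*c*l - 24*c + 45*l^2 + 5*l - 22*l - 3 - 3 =-24*c + 45*l^2 + l*(40*c - 17) - 6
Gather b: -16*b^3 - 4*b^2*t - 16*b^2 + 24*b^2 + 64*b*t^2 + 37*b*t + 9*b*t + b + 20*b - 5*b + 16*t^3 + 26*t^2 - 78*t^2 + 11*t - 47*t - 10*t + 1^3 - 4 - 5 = -16*b^3 + b^2*(8 - 4*t) + b*(64*t^2 + 46*t + 16) + 16*t^3 - 52*t^2 - 46*t - 8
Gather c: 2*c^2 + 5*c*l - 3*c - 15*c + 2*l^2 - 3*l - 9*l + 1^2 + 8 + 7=2*c^2 + c*(5*l - 18) + 2*l^2 - 12*l + 16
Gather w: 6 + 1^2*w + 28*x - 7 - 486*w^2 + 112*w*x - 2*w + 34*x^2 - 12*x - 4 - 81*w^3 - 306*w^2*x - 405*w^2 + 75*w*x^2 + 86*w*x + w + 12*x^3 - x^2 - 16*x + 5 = -81*w^3 + w^2*(-306*x - 891) + w*(75*x^2 + 198*x) + 12*x^3 + 33*x^2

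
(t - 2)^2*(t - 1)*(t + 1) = t^4 - 4*t^3 + 3*t^2 + 4*t - 4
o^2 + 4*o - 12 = (o - 2)*(o + 6)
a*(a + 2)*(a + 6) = a^3 + 8*a^2 + 12*a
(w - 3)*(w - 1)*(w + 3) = w^3 - w^2 - 9*w + 9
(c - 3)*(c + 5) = c^2 + 2*c - 15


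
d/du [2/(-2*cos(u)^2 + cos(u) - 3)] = 2*(1 - 4*cos(u))*sin(u)/(-cos(u) + cos(2*u) + 4)^2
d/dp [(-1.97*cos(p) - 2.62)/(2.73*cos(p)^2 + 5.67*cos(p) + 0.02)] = (5.3781*sin(p)^2 - 14.3052*cos(p) - 20.1941)*sin(p)/(2.73*cos(p)^2 + 5.67*cos(p) + 0.02)^2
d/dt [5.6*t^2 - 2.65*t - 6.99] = 11.2*t - 2.65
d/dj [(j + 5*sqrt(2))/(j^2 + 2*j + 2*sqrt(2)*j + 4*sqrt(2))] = (j^2 + 2*j + 2*sqrt(2)*j - 2*(j + 5*sqrt(2))*(j + 1 + sqrt(2)) + 4*sqrt(2))/(j^2 + 2*j + 2*sqrt(2)*j + 4*sqrt(2))^2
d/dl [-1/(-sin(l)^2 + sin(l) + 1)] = (1 - 2*sin(l))*cos(l)/(sin(l) + cos(l)^2)^2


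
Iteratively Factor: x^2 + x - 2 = (x + 2)*(x - 1)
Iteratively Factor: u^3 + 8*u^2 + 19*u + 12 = (u + 1)*(u^2 + 7*u + 12) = (u + 1)*(u + 3)*(u + 4)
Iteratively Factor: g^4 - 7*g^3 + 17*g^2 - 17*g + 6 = (g - 1)*(g^3 - 6*g^2 + 11*g - 6) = (g - 1)^2*(g^2 - 5*g + 6) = (g - 2)*(g - 1)^2*(g - 3)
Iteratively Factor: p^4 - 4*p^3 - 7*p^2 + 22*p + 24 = (p - 4)*(p^3 - 7*p - 6) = (p - 4)*(p - 3)*(p^2 + 3*p + 2) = (p - 4)*(p - 3)*(p + 2)*(p + 1)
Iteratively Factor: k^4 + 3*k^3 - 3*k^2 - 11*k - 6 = (k + 1)*(k^3 + 2*k^2 - 5*k - 6) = (k + 1)^2*(k^2 + k - 6) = (k - 2)*(k + 1)^2*(k + 3)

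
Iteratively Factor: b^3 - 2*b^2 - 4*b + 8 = (b - 2)*(b^2 - 4) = (b - 2)*(b + 2)*(b - 2)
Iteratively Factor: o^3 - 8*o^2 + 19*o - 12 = (o - 4)*(o^2 - 4*o + 3) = (o - 4)*(o - 1)*(o - 3)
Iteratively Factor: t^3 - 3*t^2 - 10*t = (t - 5)*(t^2 + 2*t) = t*(t - 5)*(t + 2)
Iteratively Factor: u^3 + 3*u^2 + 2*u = (u)*(u^2 + 3*u + 2) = u*(u + 2)*(u + 1)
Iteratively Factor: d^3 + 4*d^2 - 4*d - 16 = (d + 4)*(d^2 - 4) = (d + 2)*(d + 4)*(d - 2)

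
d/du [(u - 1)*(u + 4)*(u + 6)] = 3*u^2 + 18*u + 14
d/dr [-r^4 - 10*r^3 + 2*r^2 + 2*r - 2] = -4*r^3 - 30*r^2 + 4*r + 2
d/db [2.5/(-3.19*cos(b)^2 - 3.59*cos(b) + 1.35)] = -(15.95*cos(b) + 8.975)*sin(b)/(3.19*cos(b)^2 + 3.59*cos(b) - 1.35)^2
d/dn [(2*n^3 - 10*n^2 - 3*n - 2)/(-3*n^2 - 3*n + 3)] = (-2*n^4 - 4*n^3 + 13*n^2 - 24*n - 5)/(3*(n^4 + 2*n^3 - n^2 - 2*n + 1))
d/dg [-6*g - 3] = -6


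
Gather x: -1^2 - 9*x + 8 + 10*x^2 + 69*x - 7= 10*x^2 + 60*x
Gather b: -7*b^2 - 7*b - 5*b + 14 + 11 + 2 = -7*b^2 - 12*b + 27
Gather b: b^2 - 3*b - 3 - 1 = b^2 - 3*b - 4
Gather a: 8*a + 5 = 8*a + 5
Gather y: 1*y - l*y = y*(1 - l)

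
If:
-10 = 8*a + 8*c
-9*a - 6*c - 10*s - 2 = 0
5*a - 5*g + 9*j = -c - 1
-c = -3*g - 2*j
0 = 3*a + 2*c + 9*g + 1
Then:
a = 645/112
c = -785/112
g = -53/112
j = -313/112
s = -1319/1120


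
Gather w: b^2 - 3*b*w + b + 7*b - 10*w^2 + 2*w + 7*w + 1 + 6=b^2 + 8*b - 10*w^2 + w*(9 - 3*b) + 7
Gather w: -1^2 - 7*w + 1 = -7*w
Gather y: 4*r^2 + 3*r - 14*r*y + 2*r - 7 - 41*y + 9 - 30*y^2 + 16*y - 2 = 4*r^2 + 5*r - 30*y^2 + y*(-14*r - 25)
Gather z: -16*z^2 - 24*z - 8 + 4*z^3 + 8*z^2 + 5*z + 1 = 4*z^3 - 8*z^2 - 19*z - 7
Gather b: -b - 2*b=-3*b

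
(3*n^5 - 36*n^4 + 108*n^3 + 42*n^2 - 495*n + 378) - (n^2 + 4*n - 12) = 3*n^5 - 36*n^4 + 108*n^3 + 41*n^2 - 499*n + 390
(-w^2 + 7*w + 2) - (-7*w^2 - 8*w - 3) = 6*w^2 + 15*w + 5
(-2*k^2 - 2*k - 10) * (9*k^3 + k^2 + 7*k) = -18*k^5 - 20*k^4 - 106*k^3 - 24*k^2 - 70*k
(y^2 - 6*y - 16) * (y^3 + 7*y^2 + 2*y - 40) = y^5 + y^4 - 56*y^3 - 164*y^2 + 208*y + 640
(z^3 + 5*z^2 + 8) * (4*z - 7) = 4*z^4 + 13*z^3 - 35*z^2 + 32*z - 56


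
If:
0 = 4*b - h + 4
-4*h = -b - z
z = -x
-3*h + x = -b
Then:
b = -14/13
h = -4/13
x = 2/13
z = -2/13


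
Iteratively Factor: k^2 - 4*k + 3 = (k - 3)*(k - 1)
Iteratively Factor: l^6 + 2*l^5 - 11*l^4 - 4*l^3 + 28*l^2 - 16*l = (l - 1)*(l^5 + 3*l^4 - 8*l^3 - 12*l^2 + 16*l) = l*(l - 1)*(l^4 + 3*l^3 - 8*l^2 - 12*l + 16) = l*(l - 2)*(l - 1)*(l^3 + 5*l^2 + 2*l - 8) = l*(l - 2)*(l - 1)*(l + 2)*(l^2 + 3*l - 4) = l*(l - 2)*(l - 1)*(l + 2)*(l + 4)*(l - 1)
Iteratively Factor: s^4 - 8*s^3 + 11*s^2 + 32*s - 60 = (s - 3)*(s^3 - 5*s^2 - 4*s + 20) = (s - 5)*(s - 3)*(s^2 - 4) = (s - 5)*(s - 3)*(s - 2)*(s + 2)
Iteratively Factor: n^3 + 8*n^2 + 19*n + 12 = (n + 1)*(n^2 + 7*n + 12) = (n + 1)*(n + 4)*(n + 3)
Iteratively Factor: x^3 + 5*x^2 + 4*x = (x + 1)*(x^2 + 4*x) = x*(x + 1)*(x + 4)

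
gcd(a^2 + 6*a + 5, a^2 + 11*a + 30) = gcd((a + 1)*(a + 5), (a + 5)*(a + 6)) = a + 5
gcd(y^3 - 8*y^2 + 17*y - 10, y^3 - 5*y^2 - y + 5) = y^2 - 6*y + 5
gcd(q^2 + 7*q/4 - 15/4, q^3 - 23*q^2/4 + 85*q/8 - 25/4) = q - 5/4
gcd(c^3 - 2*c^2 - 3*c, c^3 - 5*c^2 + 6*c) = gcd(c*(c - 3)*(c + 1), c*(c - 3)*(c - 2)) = c^2 - 3*c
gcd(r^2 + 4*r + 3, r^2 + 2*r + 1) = r + 1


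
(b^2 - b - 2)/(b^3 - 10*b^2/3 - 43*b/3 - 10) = 3*(b - 2)/(3*b^2 - 13*b - 30)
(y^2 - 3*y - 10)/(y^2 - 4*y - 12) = (y - 5)/(y - 6)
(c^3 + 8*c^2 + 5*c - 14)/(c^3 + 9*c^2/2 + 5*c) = 2*(c^2 + 6*c - 7)/(c*(2*c + 5))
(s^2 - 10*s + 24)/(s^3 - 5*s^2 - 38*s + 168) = (s - 6)/(s^2 - s - 42)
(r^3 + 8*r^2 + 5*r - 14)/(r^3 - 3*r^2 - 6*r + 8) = (r + 7)/(r - 4)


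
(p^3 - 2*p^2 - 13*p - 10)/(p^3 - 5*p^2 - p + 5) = (p + 2)/(p - 1)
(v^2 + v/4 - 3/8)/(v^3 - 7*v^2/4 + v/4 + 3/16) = 2*(4*v + 3)/(8*v^2 - 10*v - 3)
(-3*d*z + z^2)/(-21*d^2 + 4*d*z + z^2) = z/(7*d + z)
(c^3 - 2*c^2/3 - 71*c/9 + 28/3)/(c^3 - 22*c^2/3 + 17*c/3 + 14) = (c^2 + 5*c/3 - 4)/(c^2 - 5*c - 6)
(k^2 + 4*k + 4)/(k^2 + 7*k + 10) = (k + 2)/(k + 5)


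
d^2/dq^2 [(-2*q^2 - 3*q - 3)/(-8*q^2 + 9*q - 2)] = 2*(336*q^3 + 480*q^2 - 792*q + 257)/(512*q^6 - 1728*q^5 + 2328*q^4 - 1593*q^3 + 582*q^2 - 108*q + 8)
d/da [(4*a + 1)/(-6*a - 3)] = -2/(12*a^2 + 12*a + 3)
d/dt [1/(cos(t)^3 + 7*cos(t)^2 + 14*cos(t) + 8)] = (3*cos(t)^2 + 14*cos(t) + 14)*sin(t)/(cos(t)^3 + 7*cos(t)^2 + 14*cos(t) + 8)^2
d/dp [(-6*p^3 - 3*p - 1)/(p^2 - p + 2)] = (-6*p^4 + 12*p^3 - 33*p^2 + 2*p - 7)/(p^4 - 2*p^3 + 5*p^2 - 4*p + 4)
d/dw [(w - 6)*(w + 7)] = 2*w + 1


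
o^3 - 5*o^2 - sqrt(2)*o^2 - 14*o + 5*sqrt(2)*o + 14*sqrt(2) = (o - 7)*(o + 2)*(o - sqrt(2))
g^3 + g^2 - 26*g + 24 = (g - 4)*(g - 1)*(g + 6)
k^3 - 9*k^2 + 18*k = k*(k - 6)*(k - 3)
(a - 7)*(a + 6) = a^2 - a - 42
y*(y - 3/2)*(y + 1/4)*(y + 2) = y^4 + 3*y^3/4 - 23*y^2/8 - 3*y/4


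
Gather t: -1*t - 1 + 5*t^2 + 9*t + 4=5*t^2 + 8*t + 3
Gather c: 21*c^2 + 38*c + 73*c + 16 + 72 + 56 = 21*c^2 + 111*c + 144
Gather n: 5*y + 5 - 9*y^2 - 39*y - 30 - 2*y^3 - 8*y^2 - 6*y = -2*y^3 - 17*y^2 - 40*y - 25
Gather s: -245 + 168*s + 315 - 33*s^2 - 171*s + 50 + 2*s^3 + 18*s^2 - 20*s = 2*s^3 - 15*s^2 - 23*s + 120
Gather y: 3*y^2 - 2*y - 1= 3*y^2 - 2*y - 1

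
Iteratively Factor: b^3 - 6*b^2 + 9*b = (b - 3)*(b^2 - 3*b) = b*(b - 3)*(b - 3)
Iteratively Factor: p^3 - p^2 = (p - 1)*(p^2) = p*(p - 1)*(p)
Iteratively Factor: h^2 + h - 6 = (h - 2)*(h + 3)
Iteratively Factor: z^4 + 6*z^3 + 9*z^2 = (z)*(z^3 + 6*z^2 + 9*z) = z*(z + 3)*(z^2 + 3*z) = z*(z + 3)^2*(z)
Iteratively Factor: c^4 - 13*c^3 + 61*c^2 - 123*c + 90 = (c - 2)*(c^3 - 11*c^2 + 39*c - 45) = (c - 3)*(c - 2)*(c^2 - 8*c + 15) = (c - 3)^2*(c - 2)*(c - 5)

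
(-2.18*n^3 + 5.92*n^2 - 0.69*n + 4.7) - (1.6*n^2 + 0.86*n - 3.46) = -2.18*n^3 + 4.32*n^2 - 1.55*n + 8.16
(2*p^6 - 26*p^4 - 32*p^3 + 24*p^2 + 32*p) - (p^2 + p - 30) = 2*p^6 - 26*p^4 - 32*p^3 + 23*p^2 + 31*p + 30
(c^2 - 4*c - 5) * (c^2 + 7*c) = c^4 + 3*c^3 - 33*c^2 - 35*c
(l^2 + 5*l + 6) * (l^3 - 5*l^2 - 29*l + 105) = l^5 - 48*l^3 - 70*l^2 + 351*l + 630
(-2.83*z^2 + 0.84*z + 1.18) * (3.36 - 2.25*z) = 6.3675*z^3 - 11.3988*z^2 + 0.1674*z + 3.9648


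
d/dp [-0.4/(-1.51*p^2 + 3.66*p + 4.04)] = (1.464 - 1.208*p)/(-1.51*p^2 + 3.66*p + 4.04)^2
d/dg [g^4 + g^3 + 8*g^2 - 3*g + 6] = 4*g^3 + 3*g^2 + 16*g - 3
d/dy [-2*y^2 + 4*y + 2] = 4 - 4*y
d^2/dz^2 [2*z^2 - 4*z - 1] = 4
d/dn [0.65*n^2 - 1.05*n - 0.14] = 1.3*n - 1.05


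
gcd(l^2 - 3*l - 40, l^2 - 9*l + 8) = l - 8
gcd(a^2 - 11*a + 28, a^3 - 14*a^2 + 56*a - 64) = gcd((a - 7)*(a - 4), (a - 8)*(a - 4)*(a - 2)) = a - 4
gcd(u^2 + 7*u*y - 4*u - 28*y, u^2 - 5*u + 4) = u - 4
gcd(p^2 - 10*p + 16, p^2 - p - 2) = p - 2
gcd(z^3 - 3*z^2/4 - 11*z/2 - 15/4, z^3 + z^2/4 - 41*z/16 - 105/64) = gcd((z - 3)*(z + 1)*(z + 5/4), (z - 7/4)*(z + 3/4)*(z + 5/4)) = z + 5/4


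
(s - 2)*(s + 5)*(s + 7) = s^3 + 10*s^2 + 11*s - 70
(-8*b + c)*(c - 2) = -8*b*c + 16*b + c^2 - 2*c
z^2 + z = z*(z + 1)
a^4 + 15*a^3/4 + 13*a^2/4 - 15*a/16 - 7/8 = (a - 1/2)*(a + 1/2)*(a + 7/4)*(a + 2)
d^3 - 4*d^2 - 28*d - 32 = (d - 8)*(d + 2)^2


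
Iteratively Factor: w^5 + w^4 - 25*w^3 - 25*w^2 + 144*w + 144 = (w - 4)*(w^4 + 5*w^3 - 5*w^2 - 45*w - 36) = (w - 4)*(w + 4)*(w^3 + w^2 - 9*w - 9) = (w - 4)*(w + 1)*(w + 4)*(w^2 - 9) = (w - 4)*(w - 3)*(w + 1)*(w + 4)*(w + 3)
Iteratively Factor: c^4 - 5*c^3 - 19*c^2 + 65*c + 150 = (c + 2)*(c^3 - 7*c^2 - 5*c + 75) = (c + 2)*(c + 3)*(c^2 - 10*c + 25) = (c - 5)*(c + 2)*(c + 3)*(c - 5)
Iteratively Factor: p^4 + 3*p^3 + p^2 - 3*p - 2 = (p + 1)*(p^3 + 2*p^2 - p - 2) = (p - 1)*(p + 1)*(p^2 + 3*p + 2) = (p - 1)*(p + 1)*(p + 2)*(p + 1)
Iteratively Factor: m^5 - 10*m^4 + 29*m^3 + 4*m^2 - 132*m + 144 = (m - 3)*(m^4 - 7*m^3 + 8*m^2 + 28*m - 48) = (m - 3)*(m + 2)*(m^3 - 9*m^2 + 26*m - 24) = (m - 3)^2*(m + 2)*(m^2 - 6*m + 8) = (m - 3)^2*(m - 2)*(m + 2)*(m - 4)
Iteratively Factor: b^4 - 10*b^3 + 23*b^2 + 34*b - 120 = (b + 2)*(b^3 - 12*b^2 + 47*b - 60) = (b - 4)*(b + 2)*(b^2 - 8*b + 15) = (b - 5)*(b - 4)*(b + 2)*(b - 3)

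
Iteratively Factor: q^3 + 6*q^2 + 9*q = (q)*(q^2 + 6*q + 9) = q*(q + 3)*(q + 3)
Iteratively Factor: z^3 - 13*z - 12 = (z - 4)*(z^2 + 4*z + 3) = (z - 4)*(z + 3)*(z + 1)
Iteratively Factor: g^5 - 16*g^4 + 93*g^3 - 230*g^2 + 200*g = (g - 5)*(g^4 - 11*g^3 + 38*g^2 - 40*g) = (g - 5)*(g - 4)*(g^3 - 7*g^2 + 10*g) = (g - 5)*(g - 4)*(g - 2)*(g^2 - 5*g) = g*(g - 5)*(g - 4)*(g - 2)*(g - 5)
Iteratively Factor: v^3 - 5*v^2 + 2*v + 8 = (v - 4)*(v^2 - v - 2) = (v - 4)*(v - 2)*(v + 1)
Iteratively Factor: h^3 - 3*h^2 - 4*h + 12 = (h - 2)*(h^2 - h - 6) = (h - 3)*(h - 2)*(h + 2)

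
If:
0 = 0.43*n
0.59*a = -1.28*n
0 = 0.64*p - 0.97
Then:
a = 0.00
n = 0.00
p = 1.52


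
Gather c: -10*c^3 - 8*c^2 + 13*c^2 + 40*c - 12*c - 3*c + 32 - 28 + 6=-10*c^3 + 5*c^2 + 25*c + 10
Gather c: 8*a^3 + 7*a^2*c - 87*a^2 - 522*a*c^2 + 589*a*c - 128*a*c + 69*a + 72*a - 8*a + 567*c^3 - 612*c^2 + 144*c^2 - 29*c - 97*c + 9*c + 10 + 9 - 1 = 8*a^3 - 87*a^2 + 133*a + 567*c^3 + c^2*(-522*a - 468) + c*(7*a^2 + 461*a - 117) + 18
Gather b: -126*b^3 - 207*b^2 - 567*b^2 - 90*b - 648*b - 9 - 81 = -126*b^3 - 774*b^2 - 738*b - 90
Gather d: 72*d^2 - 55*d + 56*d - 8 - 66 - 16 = 72*d^2 + d - 90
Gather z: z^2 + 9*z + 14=z^2 + 9*z + 14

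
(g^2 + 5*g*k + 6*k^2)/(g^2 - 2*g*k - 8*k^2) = (g + 3*k)/(g - 4*k)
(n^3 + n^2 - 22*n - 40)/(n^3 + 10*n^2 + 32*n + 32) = (n - 5)/(n + 4)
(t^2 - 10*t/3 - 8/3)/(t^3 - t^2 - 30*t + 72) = (t + 2/3)/(t^2 + 3*t - 18)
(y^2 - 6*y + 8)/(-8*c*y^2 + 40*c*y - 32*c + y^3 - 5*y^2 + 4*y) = (y - 2)/(-8*c*y + 8*c + y^2 - y)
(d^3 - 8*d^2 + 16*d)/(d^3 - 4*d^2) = (d - 4)/d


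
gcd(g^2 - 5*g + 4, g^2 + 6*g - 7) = g - 1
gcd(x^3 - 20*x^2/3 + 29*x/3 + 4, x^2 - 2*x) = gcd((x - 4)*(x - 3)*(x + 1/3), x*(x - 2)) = 1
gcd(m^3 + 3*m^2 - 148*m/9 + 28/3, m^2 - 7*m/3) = m - 7/3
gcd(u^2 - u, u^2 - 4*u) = u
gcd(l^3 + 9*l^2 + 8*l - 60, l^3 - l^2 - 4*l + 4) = l - 2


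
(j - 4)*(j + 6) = j^2 + 2*j - 24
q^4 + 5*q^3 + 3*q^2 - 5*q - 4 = (q - 1)*(q + 1)^2*(q + 4)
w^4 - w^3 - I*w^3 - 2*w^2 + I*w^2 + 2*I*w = w*(w - 2)*(w + 1)*(w - I)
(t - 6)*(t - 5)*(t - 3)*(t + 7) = t^4 - 7*t^3 - 35*t^2 + 351*t - 630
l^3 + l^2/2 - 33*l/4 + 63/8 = (l - 3/2)^2*(l + 7/2)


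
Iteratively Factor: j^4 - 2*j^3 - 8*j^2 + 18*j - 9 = (j - 1)*(j^3 - j^2 - 9*j + 9) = (j - 1)^2*(j^2 - 9) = (j - 3)*(j - 1)^2*(j + 3)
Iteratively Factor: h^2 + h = (h)*(h + 1)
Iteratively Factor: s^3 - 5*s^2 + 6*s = (s - 2)*(s^2 - 3*s) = (s - 3)*(s - 2)*(s)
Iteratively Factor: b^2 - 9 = (b + 3)*(b - 3)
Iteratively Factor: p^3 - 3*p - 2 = (p - 2)*(p^2 + 2*p + 1) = (p - 2)*(p + 1)*(p + 1)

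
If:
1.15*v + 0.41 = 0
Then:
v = -0.36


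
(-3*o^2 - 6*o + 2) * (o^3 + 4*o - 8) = -3*o^5 - 6*o^4 - 10*o^3 + 56*o - 16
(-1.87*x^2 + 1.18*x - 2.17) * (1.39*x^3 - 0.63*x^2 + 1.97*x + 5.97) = -2.5993*x^5 + 2.8183*x^4 - 7.4436*x^3 - 7.4722*x^2 + 2.7697*x - 12.9549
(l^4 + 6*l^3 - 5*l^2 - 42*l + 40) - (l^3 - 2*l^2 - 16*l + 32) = l^4 + 5*l^3 - 3*l^2 - 26*l + 8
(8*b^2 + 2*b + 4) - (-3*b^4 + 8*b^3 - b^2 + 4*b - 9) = 3*b^4 - 8*b^3 + 9*b^2 - 2*b + 13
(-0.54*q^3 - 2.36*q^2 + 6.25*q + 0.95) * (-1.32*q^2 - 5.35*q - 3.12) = 0.7128*q^5 + 6.0042*q^4 + 6.0608*q^3 - 27.3283*q^2 - 24.5825*q - 2.964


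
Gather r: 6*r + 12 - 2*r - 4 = 4*r + 8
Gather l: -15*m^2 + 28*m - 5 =-15*m^2 + 28*m - 5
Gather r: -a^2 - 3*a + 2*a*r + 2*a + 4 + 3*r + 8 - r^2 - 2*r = -a^2 - a - r^2 + r*(2*a + 1) + 12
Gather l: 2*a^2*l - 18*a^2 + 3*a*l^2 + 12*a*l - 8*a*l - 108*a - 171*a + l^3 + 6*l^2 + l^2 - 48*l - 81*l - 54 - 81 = -18*a^2 - 279*a + l^3 + l^2*(3*a + 7) + l*(2*a^2 + 4*a - 129) - 135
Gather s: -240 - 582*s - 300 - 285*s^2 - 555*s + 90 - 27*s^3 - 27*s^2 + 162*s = -27*s^3 - 312*s^2 - 975*s - 450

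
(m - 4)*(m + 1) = m^2 - 3*m - 4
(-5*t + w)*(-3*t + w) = 15*t^2 - 8*t*w + w^2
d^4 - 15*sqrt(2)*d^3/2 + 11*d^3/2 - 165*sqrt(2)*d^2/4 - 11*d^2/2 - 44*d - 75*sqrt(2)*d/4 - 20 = (d + 1/2)*(d + 5)*(d - 8*sqrt(2))*(d + sqrt(2)/2)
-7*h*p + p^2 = p*(-7*h + p)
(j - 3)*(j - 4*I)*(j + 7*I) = j^3 - 3*j^2 + 3*I*j^2 + 28*j - 9*I*j - 84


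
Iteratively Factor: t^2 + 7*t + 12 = (t + 3)*(t + 4)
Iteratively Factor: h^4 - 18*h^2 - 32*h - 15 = (h + 3)*(h^3 - 3*h^2 - 9*h - 5) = (h + 1)*(h + 3)*(h^2 - 4*h - 5) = (h - 5)*(h + 1)*(h + 3)*(h + 1)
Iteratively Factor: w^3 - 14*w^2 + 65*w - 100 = (w - 5)*(w^2 - 9*w + 20) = (w - 5)*(w - 4)*(w - 5)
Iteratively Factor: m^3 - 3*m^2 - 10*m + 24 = (m - 4)*(m^2 + m - 6) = (m - 4)*(m + 3)*(m - 2)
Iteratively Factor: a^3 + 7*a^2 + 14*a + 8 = (a + 2)*(a^2 + 5*a + 4) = (a + 1)*(a + 2)*(a + 4)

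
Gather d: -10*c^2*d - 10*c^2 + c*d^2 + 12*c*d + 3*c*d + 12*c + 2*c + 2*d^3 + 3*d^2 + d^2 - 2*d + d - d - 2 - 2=-10*c^2 + 14*c + 2*d^3 + d^2*(c + 4) + d*(-10*c^2 + 15*c - 2) - 4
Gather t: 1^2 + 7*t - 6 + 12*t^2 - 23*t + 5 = 12*t^2 - 16*t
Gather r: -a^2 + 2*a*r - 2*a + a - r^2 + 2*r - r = -a^2 - a - r^2 + r*(2*a + 1)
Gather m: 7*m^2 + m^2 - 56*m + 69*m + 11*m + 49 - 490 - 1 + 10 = 8*m^2 + 24*m - 432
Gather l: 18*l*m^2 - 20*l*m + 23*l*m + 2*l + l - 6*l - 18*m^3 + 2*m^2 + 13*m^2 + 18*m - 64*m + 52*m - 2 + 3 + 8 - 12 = l*(18*m^2 + 3*m - 3) - 18*m^3 + 15*m^2 + 6*m - 3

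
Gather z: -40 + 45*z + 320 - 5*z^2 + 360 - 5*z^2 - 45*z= 640 - 10*z^2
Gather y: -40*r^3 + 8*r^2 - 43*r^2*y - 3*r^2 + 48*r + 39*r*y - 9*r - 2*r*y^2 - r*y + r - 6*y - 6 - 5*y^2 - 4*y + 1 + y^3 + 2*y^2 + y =-40*r^3 + 5*r^2 + 40*r + y^3 + y^2*(-2*r - 3) + y*(-43*r^2 + 38*r - 9) - 5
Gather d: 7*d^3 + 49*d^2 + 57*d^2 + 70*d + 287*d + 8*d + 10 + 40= 7*d^3 + 106*d^2 + 365*d + 50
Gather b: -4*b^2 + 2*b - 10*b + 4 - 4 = -4*b^2 - 8*b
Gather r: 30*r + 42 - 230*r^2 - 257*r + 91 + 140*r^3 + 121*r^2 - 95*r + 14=140*r^3 - 109*r^2 - 322*r + 147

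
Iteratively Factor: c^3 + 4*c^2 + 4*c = (c + 2)*(c^2 + 2*c) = c*(c + 2)*(c + 2)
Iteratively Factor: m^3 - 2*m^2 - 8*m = (m + 2)*(m^2 - 4*m) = (m - 4)*(m + 2)*(m)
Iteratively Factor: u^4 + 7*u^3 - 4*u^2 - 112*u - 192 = (u + 4)*(u^3 + 3*u^2 - 16*u - 48) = (u + 3)*(u + 4)*(u^2 - 16) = (u + 3)*(u + 4)^2*(u - 4)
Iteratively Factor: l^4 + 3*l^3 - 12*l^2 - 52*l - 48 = (l + 2)*(l^3 + l^2 - 14*l - 24) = (l + 2)^2*(l^2 - l - 12) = (l - 4)*(l + 2)^2*(l + 3)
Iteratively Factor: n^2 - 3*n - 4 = (n - 4)*(n + 1)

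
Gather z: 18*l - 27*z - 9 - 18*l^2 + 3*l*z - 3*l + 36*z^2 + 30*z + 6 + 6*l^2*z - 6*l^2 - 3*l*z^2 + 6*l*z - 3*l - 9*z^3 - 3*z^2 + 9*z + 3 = -24*l^2 + 12*l - 9*z^3 + z^2*(33 - 3*l) + z*(6*l^2 + 9*l + 12)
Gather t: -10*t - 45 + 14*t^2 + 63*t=14*t^2 + 53*t - 45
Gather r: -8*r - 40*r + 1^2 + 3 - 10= -48*r - 6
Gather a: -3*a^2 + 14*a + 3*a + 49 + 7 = -3*a^2 + 17*a + 56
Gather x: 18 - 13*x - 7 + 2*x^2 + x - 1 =2*x^2 - 12*x + 10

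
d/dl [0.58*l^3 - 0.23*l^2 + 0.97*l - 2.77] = 1.74*l^2 - 0.46*l + 0.97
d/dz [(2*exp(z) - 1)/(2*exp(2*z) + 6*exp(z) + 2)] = (-exp(2*z) + exp(z) + 5/2)*exp(z)/(exp(4*z) + 6*exp(3*z) + 11*exp(2*z) + 6*exp(z) + 1)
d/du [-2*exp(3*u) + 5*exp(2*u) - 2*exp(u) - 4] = (-6*exp(2*u) + 10*exp(u) - 2)*exp(u)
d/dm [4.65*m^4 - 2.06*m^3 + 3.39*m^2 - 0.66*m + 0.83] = 18.6*m^3 - 6.18*m^2 + 6.78*m - 0.66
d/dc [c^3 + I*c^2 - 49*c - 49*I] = 3*c^2 + 2*I*c - 49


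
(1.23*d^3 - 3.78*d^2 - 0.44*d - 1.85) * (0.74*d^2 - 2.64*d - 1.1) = 0.9102*d^5 - 6.0444*d^4 + 8.3006*d^3 + 3.9506*d^2 + 5.368*d + 2.035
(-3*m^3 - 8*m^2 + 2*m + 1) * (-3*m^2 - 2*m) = 9*m^5 + 30*m^4 + 10*m^3 - 7*m^2 - 2*m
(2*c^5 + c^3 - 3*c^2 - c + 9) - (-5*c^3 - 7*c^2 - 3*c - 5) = 2*c^5 + 6*c^3 + 4*c^2 + 2*c + 14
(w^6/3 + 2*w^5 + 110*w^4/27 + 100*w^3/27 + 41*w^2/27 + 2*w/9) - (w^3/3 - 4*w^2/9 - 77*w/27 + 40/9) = w^6/3 + 2*w^5 + 110*w^4/27 + 91*w^3/27 + 53*w^2/27 + 83*w/27 - 40/9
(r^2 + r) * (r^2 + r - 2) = r^4 + 2*r^3 - r^2 - 2*r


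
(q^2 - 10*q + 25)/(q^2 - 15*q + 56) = (q^2 - 10*q + 25)/(q^2 - 15*q + 56)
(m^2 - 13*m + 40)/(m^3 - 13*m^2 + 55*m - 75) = (m - 8)/(m^2 - 8*m + 15)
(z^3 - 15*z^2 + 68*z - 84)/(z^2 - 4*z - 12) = (z^2 - 9*z + 14)/(z + 2)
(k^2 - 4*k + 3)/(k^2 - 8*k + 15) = (k - 1)/(k - 5)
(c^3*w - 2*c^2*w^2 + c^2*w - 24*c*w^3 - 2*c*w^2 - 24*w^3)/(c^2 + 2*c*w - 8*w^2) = w*(-c^2 + 6*c*w - c + 6*w)/(-c + 2*w)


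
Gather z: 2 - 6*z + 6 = 8 - 6*z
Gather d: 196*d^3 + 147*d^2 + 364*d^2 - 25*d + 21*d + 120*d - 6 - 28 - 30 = 196*d^3 + 511*d^2 + 116*d - 64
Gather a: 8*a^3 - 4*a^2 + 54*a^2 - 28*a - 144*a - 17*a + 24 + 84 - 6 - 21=8*a^3 + 50*a^2 - 189*a + 81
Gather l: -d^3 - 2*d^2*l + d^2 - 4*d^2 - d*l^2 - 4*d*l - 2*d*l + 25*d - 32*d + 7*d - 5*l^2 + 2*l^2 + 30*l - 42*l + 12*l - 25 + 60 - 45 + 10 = -d^3 - 3*d^2 + l^2*(-d - 3) + l*(-2*d^2 - 6*d)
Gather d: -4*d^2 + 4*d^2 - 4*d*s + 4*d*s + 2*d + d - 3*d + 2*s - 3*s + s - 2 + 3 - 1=0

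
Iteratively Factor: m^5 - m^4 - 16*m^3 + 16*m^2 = (m)*(m^4 - m^3 - 16*m^2 + 16*m) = m*(m - 1)*(m^3 - 16*m) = m*(m - 1)*(m + 4)*(m^2 - 4*m) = m*(m - 4)*(m - 1)*(m + 4)*(m)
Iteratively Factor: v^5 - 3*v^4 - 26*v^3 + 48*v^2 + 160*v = (v + 4)*(v^4 - 7*v^3 + 2*v^2 + 40*v) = (v + 2)*(v + 4)*(v^3 - 9*v^2 + 20*v) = (v - 5)*(v + 2)*(v + 4)*(v^2 - 4*v) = (v - 5)*(v - 4)*(v + 2)*(v + 4)*(v)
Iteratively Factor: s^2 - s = (s - 1)*(s)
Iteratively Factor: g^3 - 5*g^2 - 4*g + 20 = (g + 2)*(g^2 - 7*g + 10) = (g - 2)*(g + 2)*(g - 5)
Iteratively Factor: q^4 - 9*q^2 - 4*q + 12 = (q - 3)*(q^3 + 3*q^2 - 4) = (q - 3)*(q + 2)*(q^2 + q - 2) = (q - 3)*(q + 2)^2*(q - 1)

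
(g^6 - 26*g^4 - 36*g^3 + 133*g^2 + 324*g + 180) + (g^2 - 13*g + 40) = g^6 - 26*g^4 - 36*g^3 + 134*g^2 + 311*g + 220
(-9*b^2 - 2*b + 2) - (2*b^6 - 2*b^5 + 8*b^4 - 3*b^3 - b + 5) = -2*b^6 + 2*b^5 - 8*b^4 + 3*b^3 - 9*b^2 - b - 3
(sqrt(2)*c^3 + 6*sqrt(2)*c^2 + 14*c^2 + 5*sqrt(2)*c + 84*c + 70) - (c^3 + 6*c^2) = -c^3 + sqrt(2)*c^3 + 8*c^2 + 6*sqrt(2)*c^2 + 5*sqrt(2)*c + 84*c + 70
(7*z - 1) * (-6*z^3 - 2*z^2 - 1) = -42*z^4 - 8*z^3 + 2*z^2 - 7*z + 1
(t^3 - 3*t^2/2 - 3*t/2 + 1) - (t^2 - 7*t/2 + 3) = t^3 - 5*t^2/2 + 2*t - 2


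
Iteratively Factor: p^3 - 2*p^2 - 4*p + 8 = (p - 2)*(p^2 - 4) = (p - 2)*(p + 2)*(p - 2)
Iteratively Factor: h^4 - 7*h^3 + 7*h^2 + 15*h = (h)*(h^3 - 7*h^2 + 7*h + 15) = h*(h - 3)*(h^2 - 4*h - 5) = h*(h - 5)*(h - 3)*(h + 1)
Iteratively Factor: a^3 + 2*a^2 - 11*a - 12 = (a + 4)*(a^2 - 2*a - 3) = (a - 3)*(a + 4)*(a + 1)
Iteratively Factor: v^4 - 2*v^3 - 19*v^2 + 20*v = (v - 5)*(v^3 + 3*v^2 - 4*v) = v*(v - 5)*(v^2 + 3*v - 4) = v*(v - 5)*(v - 1)*(v + 4)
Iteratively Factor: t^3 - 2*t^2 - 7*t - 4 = (t - 4)*(t^2 + 2*t + 1) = (t - 4)*(t + 1)*(t + 1)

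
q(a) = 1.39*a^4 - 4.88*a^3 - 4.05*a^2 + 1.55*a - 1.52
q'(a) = 5.56*a^3 - 14.64*a^2 - 8.1*a + 1.55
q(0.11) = -1.40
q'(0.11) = 0.49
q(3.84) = -29.38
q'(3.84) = 69.39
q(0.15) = -1.39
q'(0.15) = 0.02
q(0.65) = -3.32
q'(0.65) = -8.37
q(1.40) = -15.34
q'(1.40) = -23.23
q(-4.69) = 1078.08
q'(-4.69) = -856.06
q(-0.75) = -2.46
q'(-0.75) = -2.96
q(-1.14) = 1.03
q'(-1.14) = -16.48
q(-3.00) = 201.73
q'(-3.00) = -256.03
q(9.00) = 5246.65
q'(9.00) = 2796.05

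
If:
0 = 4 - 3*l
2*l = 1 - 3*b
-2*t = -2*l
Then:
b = -5/9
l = 4/3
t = 4/3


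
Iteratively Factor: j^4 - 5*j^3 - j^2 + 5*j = (j - 1)*(j^3 - 4*j^2 - 5*j) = j*(j - 1)*(j^2 - 4*j - 5) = j*(j - 1)*(j + 1)*(j - 5)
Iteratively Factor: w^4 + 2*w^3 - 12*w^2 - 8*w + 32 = (w + 2)*(w^3 - 12*w + 16) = (w - 2)*(w + 2)*(w^2 + 2*w - 8) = (w - 2)*(w + 2)*(w + 4)*(w - 2)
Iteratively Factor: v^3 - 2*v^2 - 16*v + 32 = (v + 4)*(v^2 - 6*v + 8) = (v - 2)*(v + 4)*(v - 4)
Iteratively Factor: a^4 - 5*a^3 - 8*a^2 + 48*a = (a)*(a^3 - 5*a^2 - 8*a + 48) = a*(a - 4)*(a^2 - a - 12) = a*(a - 4)^2*(a + 3)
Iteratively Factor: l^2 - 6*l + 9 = (l - 3)*(l - 3)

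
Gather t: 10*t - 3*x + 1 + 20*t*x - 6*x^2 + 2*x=t*(20*x + 10) - 6*x^2 - x + 1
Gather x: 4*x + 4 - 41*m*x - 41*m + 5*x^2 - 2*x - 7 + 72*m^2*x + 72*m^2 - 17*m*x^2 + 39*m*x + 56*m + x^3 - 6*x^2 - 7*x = 72*m^2 + 15*m + x^3 + x^2*(-17*m - 1) + x*(72*m^2 - 2*m - 5) - 3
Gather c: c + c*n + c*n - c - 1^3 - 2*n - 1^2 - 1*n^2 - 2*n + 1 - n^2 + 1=2*c*n - 2*n^2 - 4*n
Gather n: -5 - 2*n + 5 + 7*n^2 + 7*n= 7*n^2 + 5*n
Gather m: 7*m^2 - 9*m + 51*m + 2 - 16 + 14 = 7*m^2 + 42*m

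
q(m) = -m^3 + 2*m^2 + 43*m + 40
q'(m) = -3*m^2 + 4*m + 43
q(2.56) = 146.41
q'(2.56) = 33.58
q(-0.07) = 37.00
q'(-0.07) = 42.71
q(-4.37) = -26.26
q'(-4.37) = -31.77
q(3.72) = 176.16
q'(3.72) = 16.36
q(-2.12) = -32.64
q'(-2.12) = 21.04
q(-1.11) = -3.90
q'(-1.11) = 34.86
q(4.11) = 181.09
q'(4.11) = 8.76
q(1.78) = 117.24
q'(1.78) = 40.61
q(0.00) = 40.00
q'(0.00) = 43.00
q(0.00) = 40.00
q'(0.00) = 43.00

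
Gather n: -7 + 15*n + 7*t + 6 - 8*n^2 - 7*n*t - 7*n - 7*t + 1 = -8*n^2 + n*(8 - 7*t)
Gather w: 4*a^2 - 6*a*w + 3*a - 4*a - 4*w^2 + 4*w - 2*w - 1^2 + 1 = 4*a^2 - a - 4*w^2 + w*(2 - 6*a)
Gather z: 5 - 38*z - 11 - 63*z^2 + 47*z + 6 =-63*z^2 + 9*z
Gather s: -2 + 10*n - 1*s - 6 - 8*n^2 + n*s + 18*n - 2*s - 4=-8*n^2 + 28*n + s*(n - 3) - 12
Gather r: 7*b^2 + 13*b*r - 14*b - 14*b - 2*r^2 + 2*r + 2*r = 7*b^2 - 28*b - 2*r^2 + r*(13*b + 4)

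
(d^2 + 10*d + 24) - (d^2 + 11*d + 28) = -d - 4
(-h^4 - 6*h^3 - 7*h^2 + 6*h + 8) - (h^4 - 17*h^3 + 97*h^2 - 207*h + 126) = -2*h^4 + 11*h^3 - 104*h^2 + 213*h - 118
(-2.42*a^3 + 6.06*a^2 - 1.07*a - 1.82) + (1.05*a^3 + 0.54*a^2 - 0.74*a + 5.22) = -1.37*a^3 + 6.6*a^2 - 1.81*a + 3.4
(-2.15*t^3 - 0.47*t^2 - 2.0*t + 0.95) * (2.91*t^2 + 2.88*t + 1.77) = -6.2565*t^5 - 7.5597*t^4 - 10.9791*t^3 - 3.8274*t^2 - 0.804*t + 1.6815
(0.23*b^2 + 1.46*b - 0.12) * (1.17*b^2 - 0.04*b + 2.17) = 0.2691*b^4 + 1.699*b^3 + 0.3003*b^2 + 3.173*b - 0.2604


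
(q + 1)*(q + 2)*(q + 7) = q^3 + 10*q^2 + 23*q + 14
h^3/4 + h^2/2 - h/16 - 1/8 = (h/4 + 1/2)*(h - 1/2)*(h + 1/2)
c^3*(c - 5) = c^4 - 5*c^3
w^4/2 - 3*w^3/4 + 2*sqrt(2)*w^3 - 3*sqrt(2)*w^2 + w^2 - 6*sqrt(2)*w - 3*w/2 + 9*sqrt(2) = (w/2 + sqrt(2))*(w - 3/2)*(w - sqrt(2))*(w + 3*sqrt(2))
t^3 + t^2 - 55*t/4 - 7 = (t - 7/2)*(t + 1/2)*(t + 4)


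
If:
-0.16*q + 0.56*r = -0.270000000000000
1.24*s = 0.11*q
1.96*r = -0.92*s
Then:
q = 1.47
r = -0.06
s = 0.13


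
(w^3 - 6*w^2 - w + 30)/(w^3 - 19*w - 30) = (w - 3)/(w + 3)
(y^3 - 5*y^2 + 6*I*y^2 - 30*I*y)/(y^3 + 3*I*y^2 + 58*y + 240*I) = y*(y - 5)/(y^2 - 3*I*y + 40)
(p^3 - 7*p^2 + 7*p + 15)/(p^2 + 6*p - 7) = (p^3 - 7*p^2 + 7*p + 15)/(p^2 + 6*p - 7)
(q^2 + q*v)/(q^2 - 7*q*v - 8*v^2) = q/(q - 8*v)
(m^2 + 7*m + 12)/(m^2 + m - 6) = (m + 4)/(m - 2)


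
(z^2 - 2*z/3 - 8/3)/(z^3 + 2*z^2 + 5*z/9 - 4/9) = 3*(z - 2)/(3*z^2 + 2*z - 1)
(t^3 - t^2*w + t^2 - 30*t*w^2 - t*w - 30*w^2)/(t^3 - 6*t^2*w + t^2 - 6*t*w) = (t + 5*w)/t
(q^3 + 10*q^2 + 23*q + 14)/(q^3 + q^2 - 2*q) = (q^2 + 8*q + 7)/(q*(q - 1))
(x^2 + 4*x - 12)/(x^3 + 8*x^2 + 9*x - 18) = (x - 2)/(x^2 + 2*x - 3)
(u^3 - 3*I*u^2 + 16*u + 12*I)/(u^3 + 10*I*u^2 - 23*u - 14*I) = (u - 6*I)/(u + 7*I)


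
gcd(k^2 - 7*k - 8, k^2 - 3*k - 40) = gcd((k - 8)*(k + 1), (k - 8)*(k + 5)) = k - 8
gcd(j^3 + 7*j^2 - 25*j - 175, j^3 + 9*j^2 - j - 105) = j^2 + 12*j + 35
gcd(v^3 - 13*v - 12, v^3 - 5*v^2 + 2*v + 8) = v^2 - 3*v - 4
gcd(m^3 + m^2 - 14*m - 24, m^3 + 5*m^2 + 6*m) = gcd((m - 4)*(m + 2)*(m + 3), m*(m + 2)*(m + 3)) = m^2 + 5*m + 6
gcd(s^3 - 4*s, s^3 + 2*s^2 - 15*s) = s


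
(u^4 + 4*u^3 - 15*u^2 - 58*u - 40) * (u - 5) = u^5 - u^4 - 35*u^3 + 17*u^2 + 250*u + 200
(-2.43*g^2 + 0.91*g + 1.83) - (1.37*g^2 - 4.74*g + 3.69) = -3.8*g^2 + 5.65*g - 1.86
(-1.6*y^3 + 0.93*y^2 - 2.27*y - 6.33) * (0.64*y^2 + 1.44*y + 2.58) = -1.024*y^5 - 1.7088*y^4 - 4.2416*y^3 - 4.9206*y^2 - 14.9718*y - 16.3314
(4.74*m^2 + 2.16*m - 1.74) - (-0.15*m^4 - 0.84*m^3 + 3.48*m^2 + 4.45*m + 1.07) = 0.15*m^4 + 0.84*m^3 + 1.26*m^2 - 2.29*m - 2.81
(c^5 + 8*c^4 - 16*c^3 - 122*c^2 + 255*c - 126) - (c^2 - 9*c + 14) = c^5 + 8*c^4 - 16*c^3 - 123*c^2 + 264*c - 140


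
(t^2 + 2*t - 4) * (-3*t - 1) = -3*t^3 - 7*t^2 + 10*t + 4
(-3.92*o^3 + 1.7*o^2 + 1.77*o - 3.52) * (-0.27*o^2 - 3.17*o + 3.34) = 1.0584*o^5 + 11.9674*o^4 - 18.9597*o^3 + 1.0175*o^2 + 17.0702*o - 11.7568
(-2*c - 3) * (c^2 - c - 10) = -2*c^3 - c^2 + 23*c + 30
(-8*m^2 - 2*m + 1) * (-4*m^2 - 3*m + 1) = 32*m^4 + 32*m^3 - 6*m^2 - 5*m + 1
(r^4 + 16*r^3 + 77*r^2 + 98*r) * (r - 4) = r^5 + 12*r^4 + 13*r^3 - 210*r^2 - 392*r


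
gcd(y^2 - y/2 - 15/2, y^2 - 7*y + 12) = y - 3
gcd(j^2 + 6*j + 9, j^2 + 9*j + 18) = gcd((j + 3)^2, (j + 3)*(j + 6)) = j + 3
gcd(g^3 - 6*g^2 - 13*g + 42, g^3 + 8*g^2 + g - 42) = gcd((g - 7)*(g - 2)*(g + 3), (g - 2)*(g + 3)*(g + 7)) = g^2 + g - 6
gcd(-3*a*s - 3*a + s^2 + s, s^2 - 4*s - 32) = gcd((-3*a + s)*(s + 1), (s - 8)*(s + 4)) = 1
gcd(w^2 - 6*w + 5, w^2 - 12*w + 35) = w - 5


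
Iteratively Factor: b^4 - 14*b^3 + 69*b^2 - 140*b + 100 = (b - 2)*(b^3 - 12*b^2 + 45*b - 50) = (b - 2)^2*(b^2 - 10*b + 25) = (b - 5)*(b - 2)^2*(b - 5)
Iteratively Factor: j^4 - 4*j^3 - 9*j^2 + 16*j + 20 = (j + 2)*(j^3 - 6*j^2 + 3*j + 10) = (j + 1)*(j + 2)*(j^2 - 7*j + 10) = (j - 2)*(j + 1)*(j + 2)*(j - 5)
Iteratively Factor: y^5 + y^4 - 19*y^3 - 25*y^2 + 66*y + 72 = (y - 2)*(y^4 + 3*y^3 - 13*y^2 - 51*y - 36) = (y - 2)*(y + 3)*(y^3 - 13*y - 12) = (y - 4)*(y - 2)*(y + 3)*(y^2 + 4*y + 3) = (y - 4)*(y - 2)*(y + 3)^2*(y + 1)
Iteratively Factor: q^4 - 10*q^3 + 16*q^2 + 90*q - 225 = (q - 3)*(q^3 - 7*q^2 - 5*q + 75) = (q - 5)*(q - 3)*(q^2 - 2*q - 15) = (q - 5)^2*(q - 3)*(q + 3)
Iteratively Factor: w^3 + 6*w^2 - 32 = (w + 4)*(w^2 + 2*w - 8) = (w + 4)^2*(w - 2)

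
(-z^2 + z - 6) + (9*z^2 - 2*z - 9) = 8*z^2 - z - 15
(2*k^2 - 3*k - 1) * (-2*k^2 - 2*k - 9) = -4*k^4 + 2*k^3 - 10*k^2 + 29*k + 9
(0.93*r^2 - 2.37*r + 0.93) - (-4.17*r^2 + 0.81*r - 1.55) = 5.1*r^2 - 3.18*r + 2.48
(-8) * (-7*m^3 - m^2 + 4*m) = 56*m^3 + 8*m^2 - 32*m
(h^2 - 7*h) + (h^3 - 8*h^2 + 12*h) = h^3 - 7*h^2 + 5*h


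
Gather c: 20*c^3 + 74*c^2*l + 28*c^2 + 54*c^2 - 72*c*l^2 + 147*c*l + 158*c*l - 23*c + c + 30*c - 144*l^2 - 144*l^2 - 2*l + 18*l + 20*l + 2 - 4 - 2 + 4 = 20*c^3 + c^2*(74*l + 82) + c*(-72*l^2 + 305*l + 8) - 288*l^2 + 36*l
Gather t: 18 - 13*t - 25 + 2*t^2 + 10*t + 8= 2*t^2 - 3*t + 1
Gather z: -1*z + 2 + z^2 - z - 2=z^2 - 2*z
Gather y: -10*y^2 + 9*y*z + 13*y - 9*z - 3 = -10*y^2 + y*(9*z + 13) - 9*z - 3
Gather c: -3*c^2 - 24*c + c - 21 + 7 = -3*c^2 - 23*c - 14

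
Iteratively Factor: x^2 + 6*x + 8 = (x + 4)*(x + 2)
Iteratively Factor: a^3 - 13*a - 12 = (a + 1)*(a^2 - a - 12) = (a - 4)*(a + 1)*(a + 3)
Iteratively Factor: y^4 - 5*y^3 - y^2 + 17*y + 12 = (y - 4)*(y^3 - y^2 - 5*y - 3) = (y - 4)*(y + 1)*(y^2 - 2*y - 3) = (y - 4)*(y + 1)^2*(y - 3)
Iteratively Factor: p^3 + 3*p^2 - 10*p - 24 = (p + 4)*(p^2 - p - 6) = (p + 2)*(p + 4)*(p - 3)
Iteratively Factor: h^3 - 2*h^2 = (h)*(h^2 - 2*h) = h*(h - 2)*(h)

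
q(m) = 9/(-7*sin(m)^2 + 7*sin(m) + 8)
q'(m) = 9*(14*sin(m)*cos(m) - 7*cos(m))/(-7*sin(m)^2 + 7*sin(m) + 8)^2 = 63*(2*sin(m) - 1)*cos(m)/(-7*sin(m)^2 + 7*sin(m) + 8)^2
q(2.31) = 0.96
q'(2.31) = -0.23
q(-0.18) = 1.38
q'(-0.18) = -1.98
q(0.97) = 1.00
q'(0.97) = 0.28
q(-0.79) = -17.83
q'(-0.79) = -421.42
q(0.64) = 0.93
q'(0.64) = 0.10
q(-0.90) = -5.06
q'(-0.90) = -31.78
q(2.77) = 0.94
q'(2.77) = 0.17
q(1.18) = 1.06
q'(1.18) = 0.28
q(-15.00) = 18.45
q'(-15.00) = 462.61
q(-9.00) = 2.29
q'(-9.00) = 6.79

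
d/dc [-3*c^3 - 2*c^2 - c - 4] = -9*c^2 - 4*c - 1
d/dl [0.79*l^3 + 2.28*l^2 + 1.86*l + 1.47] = 2.37*l^2 + 4.56*l + 1.86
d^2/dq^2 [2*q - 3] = 0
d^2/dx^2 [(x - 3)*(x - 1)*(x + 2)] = 6*x - 4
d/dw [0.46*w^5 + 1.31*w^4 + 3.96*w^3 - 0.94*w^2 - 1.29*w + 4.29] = 2.3*w^4 + 5.24*w^3 + 11.88*w^2 - 1.88*w - 1.29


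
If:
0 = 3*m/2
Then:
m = 0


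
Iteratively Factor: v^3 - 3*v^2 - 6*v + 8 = (v - 1)*(v^2 - 2*v - 8) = (v - 1)*(v + 2)*(v - 4)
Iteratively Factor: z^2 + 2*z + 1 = (z + 1)*(z + 1)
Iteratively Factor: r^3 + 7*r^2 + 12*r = (r + 3)*(r^2 + 4*r) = r*(r + 3)*(r + 4)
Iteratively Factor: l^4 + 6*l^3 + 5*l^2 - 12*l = (l)*(l^3 + 6*l^2 + 5*l - 12) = l*(l - 1)*(l^2 + 7*l + 12) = l*(l - 1)*(l + 4)*(l + 3)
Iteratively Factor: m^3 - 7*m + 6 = (m - 1)*(m^2 + m - 6) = (m - 1)*(m + 3)*(m - 2)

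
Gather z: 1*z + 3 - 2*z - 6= -z - 3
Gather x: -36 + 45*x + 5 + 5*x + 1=50*x - 30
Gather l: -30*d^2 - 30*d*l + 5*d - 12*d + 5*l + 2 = -30*d^2 - 7*d + l*(5 - 30*d) + 2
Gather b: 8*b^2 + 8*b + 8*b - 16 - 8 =8*b^2 + 16*b - 24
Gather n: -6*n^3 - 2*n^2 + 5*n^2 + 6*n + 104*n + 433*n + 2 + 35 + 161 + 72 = -6*n^3 + 3*n^2 + 543*n + 270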